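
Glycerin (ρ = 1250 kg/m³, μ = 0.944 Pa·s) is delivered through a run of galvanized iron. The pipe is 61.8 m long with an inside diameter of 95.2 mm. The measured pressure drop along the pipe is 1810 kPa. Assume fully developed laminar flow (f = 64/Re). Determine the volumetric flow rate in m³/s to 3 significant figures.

Q ≈ 0.0625 m³/s

For laminar flow, f = 64/Re with Re = ρVD/μ, so Darcy-Weisbach reduces to ΔP = 32μLV/D². Solving for V: V = ΔP·D²/(32μL) = 1.81e+06·(0.0952)²/(32·0.944·61.8) = 8.787 m/s.
Check: Re = ρVD/μ = 1250·8.787·0.0952/0.944 = 1108 < 2300, so the laminar assumption holds.
Q = V·A = 8.787·(π/4·0.0952²) = 0.06255 m³/s = 0.0625 m³/s.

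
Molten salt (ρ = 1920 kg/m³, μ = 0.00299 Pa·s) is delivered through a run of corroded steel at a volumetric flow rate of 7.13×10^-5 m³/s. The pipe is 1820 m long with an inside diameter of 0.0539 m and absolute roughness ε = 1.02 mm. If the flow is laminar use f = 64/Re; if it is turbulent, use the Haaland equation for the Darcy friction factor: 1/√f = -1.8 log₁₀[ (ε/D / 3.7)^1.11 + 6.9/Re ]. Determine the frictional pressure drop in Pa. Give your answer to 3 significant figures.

ΔP ≈ 1870 Pa

Cross-sectional area A = πD²/4 = π(0.0539)²/4 = 0.002282 m²; mean velocity V = Q/A = 7.13e-05/0.002282 = 0.03125 m/s.
Reynolds number Re = ρVD/μ = 1920 · 0.03125 · 0.0539 / 0.00299 = 1082.
Re < 2300 → laminar flow, so f = 64/Re = 64/1082 = 0.05918 (the turbulent correlation is not needed).
Darcy-Weisbach: ΔP = f(L/D)(ρV²/2) = 0.05918·(1820/0.0539)·(1920·0.03125²/2) = 0.05918·3.377e+04·0.9374 = 1873 Pa.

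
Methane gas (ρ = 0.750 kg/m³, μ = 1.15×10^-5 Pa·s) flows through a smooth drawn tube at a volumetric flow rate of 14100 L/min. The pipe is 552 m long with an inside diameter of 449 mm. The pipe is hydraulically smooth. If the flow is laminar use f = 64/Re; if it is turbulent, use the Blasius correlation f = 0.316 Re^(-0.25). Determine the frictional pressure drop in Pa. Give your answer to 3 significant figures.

ΔP ≈ 22.2 Pa

Q = 14100 L/min = 14100/60000 = 0.235 m³/s.
Cross-sectional area A = πD²/4 = π(0.449)²/4 = 0.1583 m²; mean velocity V = Q/A = 0.235/0.1583 = 1.484 m/s.
Reynolds number Re = ρVD/μ = 0.75 · 1.484 · 0.449 / 1.15e-05 = 4.346e+04.
Re > 4000 → turbulent. Smooth-pipe (Blasius): f = 0.316 Re^(-0.25) = 0.316/(4.346e+04)^0.25 = 0.02189.
Darcy-Weisbach: ΔP = f(L/D)(ρV²/2) = 0.02189·(552/0.449)·(0.75·1.484²/2) = 0.02189·1229·0.826 = 22.23 Pa.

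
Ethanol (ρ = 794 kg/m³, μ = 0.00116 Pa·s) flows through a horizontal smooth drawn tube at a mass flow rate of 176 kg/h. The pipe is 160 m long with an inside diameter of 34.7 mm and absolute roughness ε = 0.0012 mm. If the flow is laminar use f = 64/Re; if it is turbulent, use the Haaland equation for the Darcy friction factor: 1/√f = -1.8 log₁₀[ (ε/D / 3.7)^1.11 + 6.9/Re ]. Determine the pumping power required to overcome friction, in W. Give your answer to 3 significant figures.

P ≈ 0.0198 W

ṁ = 176 kg/h = 176/3600 = 0.04889 kg/s.
A = πD²/4 = π(0.0347)²/4 = 0.0009457 m²; mean velocity V = ṁ/(ρA) = 0.04889/(794 · 0.0009457) = 0.06511 m/s.
Reynolds number Re = ρVD/μ = 794 · 0.06511 · 0.0347 / 0.00116 = 1546.
Re < 2300 → laminar flow, so f = 64/Re = 64/1546 = 0.04139 (the turbulent correlation is not needed).
Darcy-Weisbach: ΔP = f(L/D)(ρV²/2) = 0.04139·(160/0.0347)·(794·0.06511²/2) = 0.04139·4611·1.683 = 321.2 Pa.
Q = ṁ/ρ = 0.04889/794 = 6.157e-05 m³/s.
Pumping power P = QΔP = 6.157e-05·321.2 = 0.01977 W = 0.0198 W.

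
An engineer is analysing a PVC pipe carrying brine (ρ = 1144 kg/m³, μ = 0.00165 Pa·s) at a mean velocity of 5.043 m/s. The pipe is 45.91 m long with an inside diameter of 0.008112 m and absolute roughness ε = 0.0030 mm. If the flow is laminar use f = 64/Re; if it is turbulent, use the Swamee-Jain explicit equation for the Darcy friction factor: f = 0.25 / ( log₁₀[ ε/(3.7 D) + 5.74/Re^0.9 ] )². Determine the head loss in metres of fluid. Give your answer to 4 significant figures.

Reynolds number Re = ρVD/μ = 1144 · 5.043 · 0.008112 / 0.00165 = 2.836e+04.
Re > 4000 → turbulent. Relative roughness ε/D = 3e-06/0.008112 = 0.00037. Swamee-Jain: f = 0.25/(log₁₀[0.00037/3.7 + 5.74/2.836e+04^0.9])² = 0.25/(log₁₀[0.0001 + 0.000564])² = 0.25/(-3.178)² = 0.02476.
Darcy-Weisbach: ΔP = f(L/D)(ρV²/2) = 0.02476·(45.91/0.008112)·(1144·5.043²/2) = 0.02476·5660·1.455e+04 = 2.038e+06 Pa.
Head loss h_f = ΔP/(ρg) = 2.038e+06/(1144·9.81) = 181.6 m.

h_f ≈ 181.6 m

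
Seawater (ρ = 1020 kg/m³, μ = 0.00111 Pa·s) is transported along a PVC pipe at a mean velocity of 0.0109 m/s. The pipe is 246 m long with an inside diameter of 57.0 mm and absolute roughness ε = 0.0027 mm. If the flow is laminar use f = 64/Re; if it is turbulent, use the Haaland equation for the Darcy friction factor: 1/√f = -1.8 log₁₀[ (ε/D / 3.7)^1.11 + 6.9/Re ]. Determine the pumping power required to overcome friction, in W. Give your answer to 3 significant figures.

P ≈ 8.15×10^-4 W

Reynolds number Re = ρVD/μ = 1020 · 0.0109 · 0.057 / 0.00111 = 570.9.
Re < 2300 → laminar flow, so f = 64/Re = 64/570.9 = 0.1121 (the turbulent correlation is not needed).
Darcy-Weisbach: ΔP = f(L/D)(ρV²/2) = 0.1121·(246/0.057)·(1020·0.0109²/2) = 0.1121·4316·0.06059 = 29.31 Pa.
Q = V·A = 0.0109·0.002552 = 2.781e-05 m³/s.
Pumping power P = QΔP = 2.781e-05·29.31 = 8.154×10^-4 W = 8.15×10^-4 W.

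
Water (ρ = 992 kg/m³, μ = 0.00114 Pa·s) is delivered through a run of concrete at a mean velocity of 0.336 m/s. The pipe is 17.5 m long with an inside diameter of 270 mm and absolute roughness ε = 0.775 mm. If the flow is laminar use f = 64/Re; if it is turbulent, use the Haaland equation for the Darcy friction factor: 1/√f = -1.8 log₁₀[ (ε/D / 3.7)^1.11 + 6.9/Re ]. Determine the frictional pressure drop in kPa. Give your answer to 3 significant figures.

ΔP ≈ 0.0994 kPa

Reynolds number Re = ρVD/μ = 992 · 0.336 · 0.27 / 0.00114 = 7.894e+04.
Re > 4000 → turbulent. Relative roughness ε/D = 0.000775/0.27 = 0.00287. Haaland: 1/√f = -1.8 log₁₀[(0.00287/3.7)^1.11 + 6.9/7.894e+04] = -1.8 log₁₀[0.000353 + 8.74e-05] = 6.041, so f = 0.0274.
Darcy-Weisbach: ΔP = f(L/D)(ρV²/2) = 0.0274·(17.5/0.27)·(992·0.336²/2) = 0.0274·64.81·56 = 99.44 Pa.
ΔP = 99.44 Pa = 0.0994 kPa.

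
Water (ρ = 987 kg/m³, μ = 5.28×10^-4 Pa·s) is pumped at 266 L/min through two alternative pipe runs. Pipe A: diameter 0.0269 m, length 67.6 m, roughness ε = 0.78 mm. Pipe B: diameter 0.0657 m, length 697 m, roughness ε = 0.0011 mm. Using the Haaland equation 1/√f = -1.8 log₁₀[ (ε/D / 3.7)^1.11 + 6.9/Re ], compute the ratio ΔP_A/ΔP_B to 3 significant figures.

Pipe A: V = Q/A = 0.004433/0.0005683 = 7.801 m/s; Re = 3.923e+05; ε/D = 0.029; Haaland → f = 0.05657; ΔP_A = f(L/D)(ρV²/2) = 4.269e+06 Pa.
Pipe B: V = Q/A = 0.004433/0.00339 = 1.308 m/s; Re = 1.606e+05; ε/D = 1.67e-05; Haaland → f = 0.01627; ΔP_B = f(L/D)(ρV²/2) = 1.457e+05 Pa.
ΔP_A/ΔP_B = 4.269e+06/1.457e+05 = 29.3.

ΔP_A/ΔP_B ≈ 29.3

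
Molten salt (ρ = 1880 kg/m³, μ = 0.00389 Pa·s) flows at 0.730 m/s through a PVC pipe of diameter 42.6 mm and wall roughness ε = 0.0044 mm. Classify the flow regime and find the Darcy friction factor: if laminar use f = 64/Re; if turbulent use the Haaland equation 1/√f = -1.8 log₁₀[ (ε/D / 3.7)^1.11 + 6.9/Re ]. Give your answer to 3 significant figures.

f ≈ 0.0278

Re = ρVD/μ = 1880·0.73·0.0426/0.00389 = 1.503e+04.
Re > 4000 → turbulent. ε/D = 4.4e-06/0.0426 = 0.000103; Haaland: 1/√f = -1.8 log₁₀[8.81e-06 + 0.000459] = 5.994, so f = 0.02784.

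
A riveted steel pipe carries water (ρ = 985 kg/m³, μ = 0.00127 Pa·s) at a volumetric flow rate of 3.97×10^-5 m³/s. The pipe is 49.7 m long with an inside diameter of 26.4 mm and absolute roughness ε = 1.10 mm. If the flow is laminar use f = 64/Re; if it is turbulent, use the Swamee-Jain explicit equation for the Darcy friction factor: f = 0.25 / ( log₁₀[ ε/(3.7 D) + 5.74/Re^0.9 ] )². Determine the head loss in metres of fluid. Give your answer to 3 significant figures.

h_f ≈ 0.0218 m

Cross-sectional area A = πD²/4 = π(0.0264)²/4 = 0.0005474 m²; mean velocity V = Q/A = 3.97e-05/0.0005474 = 0.07253 m/s.
Reynolds number Re = ρVD/μ = 985 · 0.07253 · 0.0264 / 0.00127 = 1485.
Re < 2300 → laminar flow, so f = 64/Re = 64/1485 = 0.0431 (the turbulent correlation is not needed).
Darcy-Weisbach: ΔP = f(L/D)(ρV²/2) = 0.0431·(49.7/0.0264)·(985·0.07253²/2) = 0.0431·1883·2.591 = 210.2 Pa.
Head loss h_f = ΔP/(ρg) = 210.2/(985·9.81) = 0.0218 m.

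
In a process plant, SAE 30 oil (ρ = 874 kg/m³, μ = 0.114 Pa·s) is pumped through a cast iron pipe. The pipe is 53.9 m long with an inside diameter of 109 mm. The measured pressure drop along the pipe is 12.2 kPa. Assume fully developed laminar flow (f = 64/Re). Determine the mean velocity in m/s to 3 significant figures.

For laminar flow, f = 64/Re with Re = ρVD/μ, so Darcy-Weisbach reduces to ΔP = 32μLV/D². Solving for V: V = ΔP·D²/(32μL) = 1.22e+04·(0.109)²/(32·0.114·53.9) = 0.7372 m/s.
Check: Re = ρVD/μ = 874·0.7372·0.109/0.114 = 616 < 2300, so the laminar assumption holds.

V ≈ 0.737 m/s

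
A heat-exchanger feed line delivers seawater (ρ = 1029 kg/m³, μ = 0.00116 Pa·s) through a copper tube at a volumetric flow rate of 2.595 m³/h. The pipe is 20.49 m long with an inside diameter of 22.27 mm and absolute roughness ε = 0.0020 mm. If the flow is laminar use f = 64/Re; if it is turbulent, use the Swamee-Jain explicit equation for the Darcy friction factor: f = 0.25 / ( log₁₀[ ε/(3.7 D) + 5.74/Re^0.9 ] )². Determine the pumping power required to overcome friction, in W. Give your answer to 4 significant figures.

Q = 2.595 m³/h = 2.595/3600 = 0.0007208 m³/s.
Cross-sectional area A = πD²/4 = π(0.02227)²/4 = 0.0003895 m²; mean velocity V = Q/A = 0.0007208/0.0003895 = 1.851 m/s.
Reynolds number Re = ρVD/μ = 1029 · 1.851 · 0.02227 / 0.00116 = 3.656e+04.
Re > 4000 → turbulent. Relative roughness ε/D = 2e-06/0.02227 = 8.98e-05. Swamee-Jain: f = 0.25/(log₁₀[8.98e-05/3.7 + 5.74/3.656e+04^0.9])² = 0.25/(log₁₀[2.43e-05 + 0.000449])² = 0.25/(-3.325)² = 0.02261.
Darcy-Weisbach: ΔP = f(L/D)(ρV²/2) = 0.02261·(20.49/0.02227)·(1029·1.851²/2) = 0.02261·920.1·1762 = 3.666e+04 Pa.
Pumping power P = QΔP = 0.0007208·3.666e+04 = 26.426 W = 26.43 W.

P ≈ 26.43 W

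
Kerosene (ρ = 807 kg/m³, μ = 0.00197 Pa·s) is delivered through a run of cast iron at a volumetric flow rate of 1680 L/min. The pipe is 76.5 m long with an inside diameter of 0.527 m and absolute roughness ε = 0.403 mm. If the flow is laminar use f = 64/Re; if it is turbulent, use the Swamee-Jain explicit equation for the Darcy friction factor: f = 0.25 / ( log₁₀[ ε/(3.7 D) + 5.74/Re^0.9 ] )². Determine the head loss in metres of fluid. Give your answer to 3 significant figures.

Q = 1680 L/min = 1680/60000 = 0.028 m³/s.
Cross-sectional area A = πD²/4 = π(0.527)²/4 = 0.2181 m²; mean velocity V = Q/A = 0.028/0.2181 = 0.1284 m/s.
Reynolds number Re = ρVD/μ = 807 · 0.1284 · 0.527 / 0.00197 = 2.771e+04.
Re > 4000 → turbulent. Relative roughness ε/D = 0.000403/0.527 = 0.000765. Swamee-Jain: f = 0.25/(log₁₀[0.000765/3.7 + 5.74/2.771e+04^0.9])² = 0.25/(log₁₀[0.000207 + 0.000576])² = 0.25/(-3.106)² = 0.02591.
Darcy-Weisbach: ΔP = f(L/D)(ρV²/2) = 0.02591·(76.5/0.527)·(807·0.1284²/2) = 0.02591·145.2·6.649 = 25.01 Pa.
Head loss h_f = ΔP/(ρg) = 25.01/(807·9.81) = 0.00316 m.

h_f ≈ 0.00316 m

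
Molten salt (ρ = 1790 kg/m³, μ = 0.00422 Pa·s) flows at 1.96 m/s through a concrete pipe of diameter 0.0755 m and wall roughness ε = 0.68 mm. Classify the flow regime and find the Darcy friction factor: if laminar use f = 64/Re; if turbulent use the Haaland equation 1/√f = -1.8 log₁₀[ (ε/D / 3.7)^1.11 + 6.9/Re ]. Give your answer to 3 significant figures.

Re = ρVD/μ = 1790·1.96·0.0755/0.00422 = 6.277e+04.
Re > 4000 → turbulent. ε/D = 0.00068/0.0755 = 0.00901; Haaland: 1/√f = -1.8 log₁₀[0.00126 + 0.00011] = 5.156, so f = 0.03761.

f ≈ 0.0376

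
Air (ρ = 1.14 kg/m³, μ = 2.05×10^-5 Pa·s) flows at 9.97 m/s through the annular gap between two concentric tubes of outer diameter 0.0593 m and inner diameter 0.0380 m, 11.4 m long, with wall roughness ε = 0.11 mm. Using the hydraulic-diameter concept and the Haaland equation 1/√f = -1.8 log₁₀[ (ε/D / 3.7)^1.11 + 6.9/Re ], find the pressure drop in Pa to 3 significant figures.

ΔP ≈ 1110 Pa

Hydraulic diameter D_h = 4A/P = D_o - D_i = 0.0593 - 0.038 = 0.0213 m.
Re = ρVD_h/μ = 1.14·9.97·0.0213/2.05e-05 = 1.181e+04.
ε/D_h = 0.00011/0.0213 = 0.00516; Haaland gives 1/√f = -1.8 log₁₀[0.000677+0.000584] = 5.218, so f = 0.03672.
ΔP = f(L/D_h)(ρV²/2) = 0.03672·11.4/0.0213·56.66 = 1114 Pa.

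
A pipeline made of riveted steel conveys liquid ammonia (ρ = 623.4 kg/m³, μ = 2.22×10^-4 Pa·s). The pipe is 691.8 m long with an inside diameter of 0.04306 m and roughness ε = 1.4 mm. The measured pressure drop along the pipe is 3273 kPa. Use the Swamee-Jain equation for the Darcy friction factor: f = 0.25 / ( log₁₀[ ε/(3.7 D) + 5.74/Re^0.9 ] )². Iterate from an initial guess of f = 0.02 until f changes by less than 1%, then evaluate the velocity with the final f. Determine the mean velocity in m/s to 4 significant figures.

V ≈ 3.320 m/s

Rearranging Darcy-Weisbach: V = √(2·ΔP·D/(f·L·ρ)). With ε/D = 0.0014/0.04306 = 0.0325, iterate starting from f = 0.02:
  f = 0.02 → V = √(2·3.273e+06·0.04306/(0.02·691.8·623.4)) = 5.717 m/s; Re = ρVD/μ = 6.912e+05; f → 0.05922
  f = 0.05922 → V = 3.322 m/s; Re = 4.017e+05; f → 0.05928
Converged (Δf/f < 1%). With the final f = 0.05928: V = √(2·3.273e+06·0.04306/(0.05928·691.8·623.4)) = 3.32 m/s.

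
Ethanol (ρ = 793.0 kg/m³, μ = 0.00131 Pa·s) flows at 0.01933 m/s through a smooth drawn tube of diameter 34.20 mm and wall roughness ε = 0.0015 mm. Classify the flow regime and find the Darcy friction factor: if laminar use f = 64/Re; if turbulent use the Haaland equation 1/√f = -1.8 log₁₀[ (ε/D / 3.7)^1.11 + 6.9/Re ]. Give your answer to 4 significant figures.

f ≈ 0.1599

Re = ρVD/μ = 793·0.01933·0.0342/0.00131 = 400.2.
Re < 2300 → laminar, so f = 64/Re = 0.1599 (roughness is irrelevant in laminar flow).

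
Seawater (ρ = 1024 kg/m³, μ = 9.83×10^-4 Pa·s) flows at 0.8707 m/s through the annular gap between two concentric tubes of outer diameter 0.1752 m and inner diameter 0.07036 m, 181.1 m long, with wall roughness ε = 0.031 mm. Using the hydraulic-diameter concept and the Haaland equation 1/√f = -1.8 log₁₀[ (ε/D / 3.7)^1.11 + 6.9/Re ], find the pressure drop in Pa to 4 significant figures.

Hydraulic diameter D_h = 4A/P = D_o - D_i = 0.1752 - 0.07036 = 0.1048 m.
Re = ρVD_h/μ = 1024·0.8707·0.1048/0.000983 = 9.509e+04.
ε/D_h = 3.1e-05/0.1048 = 0.000296; Haaland gives 1/√f = -1.8 log₁₀[2.83e-05+7.26e-05] = 7.193, so f = 0.01933.
ΔP = f(L/D_h)(ρV²/2) = 0.01933·181.1/0.1048·388.2 = 1.296e+04 Pa.

ΔP ≈ 12960 Pa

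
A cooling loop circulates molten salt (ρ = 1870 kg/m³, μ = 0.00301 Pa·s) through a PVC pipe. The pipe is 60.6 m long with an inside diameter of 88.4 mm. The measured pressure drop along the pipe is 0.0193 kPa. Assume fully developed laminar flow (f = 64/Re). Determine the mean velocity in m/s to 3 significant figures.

For laminar flow, f = 64/Re with Re = ρVD/μ, so Darcy-Weisbach reduces to ΔP = 32μLV/D². Solving for V: V = ΔP·D²/(32μL) = 19.3·(0.0884)²/(32·0.00301·60.6) = 0.02584 m/s.
Check: Re = ρVD/μ = 1870·0.02584·0.0884/0.00301 = 1419 < 2300, so the laminar assumption holds.

V ≈ 0.0258 m/s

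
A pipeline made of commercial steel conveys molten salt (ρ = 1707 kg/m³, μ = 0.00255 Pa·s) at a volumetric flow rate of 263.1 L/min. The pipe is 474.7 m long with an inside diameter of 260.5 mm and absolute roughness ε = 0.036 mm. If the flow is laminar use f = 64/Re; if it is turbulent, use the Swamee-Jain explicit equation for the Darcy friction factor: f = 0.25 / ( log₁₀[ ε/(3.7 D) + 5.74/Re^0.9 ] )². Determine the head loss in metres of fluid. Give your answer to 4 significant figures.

Q = 263.1 L/min = 263.1/60000 = 0.004385 m³/s.
Cross-sectional area A = πD²/4 = π(0.2605)²/4 = 0.0533 m²; mean velocity V = Q/A = 0.004385/0.0533 = 0.08227 m/s.
Reynolds number Re = ρVD/μ = 1707 · 0.08227 · 0.2605 / 0.00255 = 1.435e+04.
Re > 4000 → turbulent. Relative roughness ε/D = 3.6e-05/0.2605 = 0.000138. Swamee-Jain: f = 0.25/(log₁₀[0.000138/3.7 + 5.74/1.435e+04^0.9])² = 0.25/(log₁₀[3.74e-05 + 0.00104])² = 0.25/(-2.967)² = 0.0284.
Darcy-Weisbach: ΔP = f(L/D)(ρV²/2) = 0.0284·(474.7/0.2605)·(1707·0.08227²/2) = 0.0284·1822·5.777 = 299 Pa.
Head loss h_f = ΔP/(ρg) = 299/(1707·9.81) = 0.01786 m.

h_f ≈ 0.01786 m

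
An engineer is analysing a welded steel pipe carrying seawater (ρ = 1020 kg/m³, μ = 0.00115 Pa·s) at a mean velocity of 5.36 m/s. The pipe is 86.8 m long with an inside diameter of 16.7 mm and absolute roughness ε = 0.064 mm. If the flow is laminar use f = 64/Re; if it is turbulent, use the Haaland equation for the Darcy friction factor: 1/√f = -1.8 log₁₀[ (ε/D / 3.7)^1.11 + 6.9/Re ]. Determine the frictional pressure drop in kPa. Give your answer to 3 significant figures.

Reynolds number Re = ρVD/μ = 1020 · 5.36 · 0.0167 / 0.00115 = 7.939e+04.
Re > 4000 → turbulent. Relative roughness ε/D = 6.4e-05/0.0167 = 0.00383. Haaland: 1/√f = -1.8 log₁₀[(0.00383/3.7)^1.11 + 6.9/7.939e+04] = -1.8 log₁₀[0.000486 + 8.69e-05] = 5.835, so f = 0.02937.
Darcy-Weisbach: ΔP = f(L/D)(ρV²/2) = 0.02937·(86.8/0.0167)·(1020·5.36²/2) = 0.02937·5198·1.465e+04 = 2.237e+06 Pa.
ΔP = 2.237e+06 Pa = 2240 kPa.

ΔP ≈ 2240 kPa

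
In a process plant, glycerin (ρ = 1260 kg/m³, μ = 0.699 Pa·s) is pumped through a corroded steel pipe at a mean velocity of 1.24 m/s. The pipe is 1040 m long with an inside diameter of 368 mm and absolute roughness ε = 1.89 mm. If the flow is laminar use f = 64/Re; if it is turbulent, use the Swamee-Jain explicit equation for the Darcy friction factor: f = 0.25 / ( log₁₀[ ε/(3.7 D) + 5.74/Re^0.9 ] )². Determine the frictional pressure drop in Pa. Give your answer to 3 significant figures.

Reynolds number Re = ρVD/μ = 1260 · 1.24 · 0.368 / 0.699 = 822.6.
Re < 2300 → laminar flow, so f = 64/Re = 64/822.6 = 0.07781 (the turbulent correlation is not needed).
Darcy-Weisbach: ΔP = f(L/D)(ρV²/2) = 0.07781·(1040/0.368)·(1260·1.24²/2) = 0.07781·2826·968.7 = 2.13e+05 Pa.

ΔP ≈ 213000 Pa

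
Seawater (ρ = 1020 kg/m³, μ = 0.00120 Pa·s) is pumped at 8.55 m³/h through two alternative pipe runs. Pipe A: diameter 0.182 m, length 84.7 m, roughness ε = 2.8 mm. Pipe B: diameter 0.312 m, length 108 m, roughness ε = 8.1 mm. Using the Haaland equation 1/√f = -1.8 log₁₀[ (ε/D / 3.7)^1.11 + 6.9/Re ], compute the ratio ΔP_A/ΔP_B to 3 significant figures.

ΔP_A/ΔP_B ≈ 9.46

Pipe A: V = Q/A = 0.002375/0.02602 = 0.09129 m/s; Re = 1.412e+04; ε/D = 0.0154; Haaland → f = 0.04715; ΔP_A = f(L/D)(ρV²/2) = 93.26 Pa.
Pipe B: V = Q/A = 0.002375/0.07645 = 0.03106 m/s; Re = 8238; ε/D = 0.026; Haaland → f = 0.05787; ΔP_B = f(L/D)(ρV²/2) = 9.858 Pa.
ΔP_A/ΔP_B = 93.26/9.858 = 9.46.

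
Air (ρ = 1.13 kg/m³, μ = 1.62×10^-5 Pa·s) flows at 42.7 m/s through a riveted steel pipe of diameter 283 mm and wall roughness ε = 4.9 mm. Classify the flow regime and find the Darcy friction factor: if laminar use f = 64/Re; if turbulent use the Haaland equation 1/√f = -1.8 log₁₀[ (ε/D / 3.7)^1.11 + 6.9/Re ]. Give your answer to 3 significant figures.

f ≈ 0.0462

Re = ρVD/μ = 1.13·42.7·0.283/1.62e-05 = 8.429e+05.
Re > 4000 → turbulent. ε/D = 0.0049/0.283 = 0.0173; Haaland: 1/√f = -1.8 log₁₀[0.00259 + 8.19e-06] = 4.652, so f = 0.0462.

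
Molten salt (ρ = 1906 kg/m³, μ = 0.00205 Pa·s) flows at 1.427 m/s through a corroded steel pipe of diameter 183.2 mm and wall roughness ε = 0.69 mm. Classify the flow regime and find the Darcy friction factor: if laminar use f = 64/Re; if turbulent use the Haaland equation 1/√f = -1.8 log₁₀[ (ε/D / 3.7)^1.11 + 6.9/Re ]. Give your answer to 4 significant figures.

f ≈ 0.02841

Re = ρVD/μ = 1906·1.427·0.1832/0.00205 = 2.431e+05.
Re > 4000 → turbulent. ε/D = 0.00069/0.1832 = 0.00377; Haaland: 1/√f = -1.8 log₁₀[0.000477 + 2.84e-05] = 5.933, so f = 0.02841.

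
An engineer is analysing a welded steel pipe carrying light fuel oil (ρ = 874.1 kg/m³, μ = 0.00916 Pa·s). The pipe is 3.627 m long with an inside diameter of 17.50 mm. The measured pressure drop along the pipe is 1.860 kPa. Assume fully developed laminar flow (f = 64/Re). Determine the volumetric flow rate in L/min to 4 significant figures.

Q ≈ 7.732 L/min

For laminar flow, f = 64/Re with Re = ρVD/μ, so Darcy-Weisbach reduces to ΔP = 32μLV/D². Solving for V: V = ΔP·D²/(32μL) = 1860·(0.0175)²/(32·0.00916·3.627) = 0.5358 m/s.
Check: Re = ρVD/μ = 874.1·0.5358·0.0175/0.00916 = 894.7 < 2300, so the laminar assumption holds.
Q = V·A = 0.5358·(π/4·0.0175²) = 0.0001289 m³/s = 7.732 L/min.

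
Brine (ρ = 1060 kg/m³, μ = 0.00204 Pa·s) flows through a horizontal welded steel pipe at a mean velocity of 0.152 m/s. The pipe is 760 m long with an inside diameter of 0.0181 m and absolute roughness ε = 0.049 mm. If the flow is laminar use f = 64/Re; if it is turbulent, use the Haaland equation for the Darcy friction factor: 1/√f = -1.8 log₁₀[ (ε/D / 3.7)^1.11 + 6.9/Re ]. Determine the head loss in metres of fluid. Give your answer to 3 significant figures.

Reynolds number Re = ρVD/μ = 1060 · 0.152 · 0.0181 / 0.00204 = 1430.
Re < 2300 → laminar flow, so f = 64/Re = 64/1430 = 0.04477 (the turbulent correlation is not needed).
Darcy-Weisbach: ΔP = f(L/D)(ρV²/2) = 0.04477·(760/0.0181)·(1060·0.152²/2) = 0.04477·4.199e+04·12.25 = 2.302e+04 Pa.
Head loss h_f = ΔP/(ρg) = 2.302e+04/(1060·9.81) = 2.21 m.

h_f ≈ 2.21 m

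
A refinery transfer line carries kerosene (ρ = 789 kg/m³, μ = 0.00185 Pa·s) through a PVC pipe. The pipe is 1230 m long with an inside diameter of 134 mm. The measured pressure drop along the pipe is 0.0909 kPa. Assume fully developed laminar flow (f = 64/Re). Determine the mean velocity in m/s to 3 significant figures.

V ≈ 0.0224 m/s

For laminar flow, f = 64/Re with Re = ρVD/μ, so Darcy-Weisbach reduces to ΔP = 32μLV/D². Solving for V: V = ΔP·D²/(32μL) = 90.9·(0.134)²/(32·0.00185·1230) = 0.02242 m/s.
Check: Re = ρVD/μ = 789·0.02242·0.134/0.00185 = 1281 < 2300, so the laminar assumption holds.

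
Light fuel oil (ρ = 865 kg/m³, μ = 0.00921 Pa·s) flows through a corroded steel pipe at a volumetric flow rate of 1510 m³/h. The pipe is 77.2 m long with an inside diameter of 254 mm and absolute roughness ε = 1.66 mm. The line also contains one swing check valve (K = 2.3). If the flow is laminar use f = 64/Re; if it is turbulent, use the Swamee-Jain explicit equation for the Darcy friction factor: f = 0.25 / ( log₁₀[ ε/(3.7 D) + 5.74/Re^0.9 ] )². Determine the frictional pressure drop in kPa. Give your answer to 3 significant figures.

Q = 1510 m³/h = 1510/3600 = 0.4194 m³/s.
Cross-sectional area A = πD²/4 = π(0.254)²/4 = 0.05067 m²; mean velocity V = Q/A = 0.4194/0.05067 = 8.278 m/s.
Reynolds number Re = ρVD/μ = 865 · 8.278 · 0.254 / 0.00921 = 1.975e+05.
Re > 4000 → turbulent. Relative roughness ε/D = 0.00166/0.254 = 0.00654. Swamee-Jain: f = 0.25/(log₁₀[0.00654/3.7 + 5.74/1.975e+05^0.9])² = 0.25/(log₁₀[0.00177 + 9.84e-05])² = 0.25/(-2.729)² = 0.03356.
Total minor-loss coefficient ΣK = 1·2.3 = 2.3.
ΔP = [f·L/D + ΣK]·(ρV²/2) = [0.03356·77.2/0.254 + 2.3]·(865·8.278²/2) = [10.2 + 2.3]·2.964e+04 = 3.704e+05 Pa.
ΔP = 3.704e+05 Pa = 370 kPa.

ΔP ≈ 370 kPa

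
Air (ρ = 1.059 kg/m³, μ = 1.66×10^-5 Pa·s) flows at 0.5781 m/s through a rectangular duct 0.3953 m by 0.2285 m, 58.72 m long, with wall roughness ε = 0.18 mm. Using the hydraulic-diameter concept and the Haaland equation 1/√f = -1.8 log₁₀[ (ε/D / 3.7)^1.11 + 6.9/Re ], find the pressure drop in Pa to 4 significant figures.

ΔP ≈ 1.117 Pa

Hydraulic diameter D_h = 4A/P = 4·(0.3953·0.2285)/(2·(0.3953+0.2285)) = 0.3613/1.248 = 0.2896 m.
Re = ρVD_h/μ = 1.059·0.5781·0.2896/1.66e-05 = 1.068e+04.
ε/D_h = 0.00018/0.2896 = 0.000622; Haaland gives 1/√f = -1.8 log₁₀[6.46e-05+0.000646] = 5.667, so f = 0.03114.
ΔP = f(L/D_h)(ρV²/2) = 0.03114·58.72/0.2896·0.177 = 1.117 Pa.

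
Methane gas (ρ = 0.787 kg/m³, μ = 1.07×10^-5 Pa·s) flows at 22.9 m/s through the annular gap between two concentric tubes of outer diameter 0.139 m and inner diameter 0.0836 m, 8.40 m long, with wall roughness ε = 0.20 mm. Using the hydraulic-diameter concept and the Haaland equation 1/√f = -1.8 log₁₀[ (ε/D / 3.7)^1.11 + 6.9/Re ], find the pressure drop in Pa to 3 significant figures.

ΔP ≈ 900 Pa

Hydraulic diameter D_h = 4A/P = D_o - D_i = 0.139 - 0.0836 = 0.0554 m.
Re = ρVD_h/μ = 0.787·22.9·0.0554/1.07e-05 = 9.331e+04.
ε/D_h = 0.0002/0.0554 = 0.00361; Haaland gives 1/√f = -1.8 log₁₀[0.000455+7.39e-05] = 5.898, so f = 0.02875.
ΔP = f(L/D_h)(ρV²/2) = 0.02875·8.4/0.0554·206.4 = 899.6 Pa.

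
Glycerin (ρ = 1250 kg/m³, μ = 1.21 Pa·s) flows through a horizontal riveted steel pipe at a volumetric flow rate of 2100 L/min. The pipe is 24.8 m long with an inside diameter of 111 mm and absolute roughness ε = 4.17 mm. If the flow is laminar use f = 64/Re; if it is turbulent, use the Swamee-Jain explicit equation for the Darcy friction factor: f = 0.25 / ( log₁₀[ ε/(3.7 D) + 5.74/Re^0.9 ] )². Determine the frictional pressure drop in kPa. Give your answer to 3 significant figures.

ΔP ≈ 282 kPa

Q = 2100 L/min = 2100/60000 = 0.035 m³/s.
Cross-sectional area A = πD²/4 = π(0.111)²/4 = 0.009677 m²; mean velocity V = Q/A = 0.035/0.009677 = 3.617 m/s.
Reynolds number Re = ρVD/μ = 1250 · 3.617 · 0.111 / 1.21 = 414.7.
Re < 2300 → laminar flow, so f = 64/Re = 64/414.7 = 0.1543 (the turbulent correlation is not needed).
Darcy-Weisbach: ΔP = f(L/D)(ρV²/2) = 0.1543·(24.8/0.111)·(1250·3.617²/2) = 0.1543·223.4·8176 = 2.819e+05 Pa.
ΔP = 2.819e+05 Pa = 282 kPa.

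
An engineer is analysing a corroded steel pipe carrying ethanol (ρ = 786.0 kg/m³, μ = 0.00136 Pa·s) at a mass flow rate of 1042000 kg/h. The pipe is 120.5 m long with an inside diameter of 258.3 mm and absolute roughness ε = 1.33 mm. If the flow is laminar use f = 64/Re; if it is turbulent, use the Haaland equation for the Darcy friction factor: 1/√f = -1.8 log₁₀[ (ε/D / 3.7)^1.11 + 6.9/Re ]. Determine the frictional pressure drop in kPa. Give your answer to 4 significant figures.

ΔP ≈ 278.7 kPa

ṁ = 1042000 kg/h = 1042000/3600 = 289.4 kg/s.
A = πD²/4 = π(0.2583)²/4 = 0.0524 m²; mean velocity V = ṁ/(ρA) = 289.4/(786 · 0.0524) = 7.028 m/s.
Reynolds number Re = ρVD/μ = 786 · 7.028 · 0.2583 / 0.00136 = 1.049e+06.
Re > 4000 → turbulent. Relative roughness ε/D = 0.00133/0.2583 = 0.00515. Haaland: 1/√f = -1.8 log₁₀[(0.00515/3.7)^1.11 + 6.9/1.049e+06] = -1.8 log₁₀[0.000675 + 6.58e-06] = 5.7, so f = 0.03078.
Darcy-Weisbach: ΔP = f(L/D)(ρV²/2) = 0.03078·(120.5/0.2583)·(786·7.028²/2) = 0.03078·466.5·1.941e+04 = 2.787e+05 Pa.
ΔP = 2.787e+05 Pa = 278.7 kPa.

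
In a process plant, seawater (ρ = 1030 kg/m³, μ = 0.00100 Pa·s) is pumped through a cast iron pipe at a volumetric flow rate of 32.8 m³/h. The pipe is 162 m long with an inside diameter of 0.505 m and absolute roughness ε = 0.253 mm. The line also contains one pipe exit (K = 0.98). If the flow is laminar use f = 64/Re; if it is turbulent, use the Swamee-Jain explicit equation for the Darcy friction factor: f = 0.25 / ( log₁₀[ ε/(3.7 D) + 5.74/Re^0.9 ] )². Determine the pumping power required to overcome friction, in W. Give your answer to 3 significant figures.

P ≈ 0.0907 W

Q = 32.8 m³/h = 32.8/3600 = 0.009111 m³/s.
Cross-sectional area A = πD²/4 = π(0.505)²/4 = 0.2003 m²; mean velocity V = Q/A = 0.009111/0.2003 = 0.04549 m/s.
Reynolds number Re = ρVD/μ = 1030 · 0.04549 · 0.505 / 0.001 = 2.366e+04.
Re > 4000 → turbulent. Relative roughness ε/D = 0.000253/0.505 = 0.000501. Swamee-Jain: f = 0.25/(log₁₀[0.000501/3.7 + 5.74/2.366e+04^0.9])² = 0.25/(log₁₀[0.000135 + 0.000664])² = 0.25/(-3.097)² = 0.02606.
Total minor-loss coefficient ΣK = 1·0.98 = 0.98.
ΔP = [f·L/D + ΣK]·(ρV²/2) = [0.02606·162/0.505 + 0.98]·(1030·0.04549²/2) = [8.361 + 0.98]·1.066 = 9.954 Pa.
Pumping power P = QΔP = 0.009111·9.954 = 0.09069 W = 0.0907 W.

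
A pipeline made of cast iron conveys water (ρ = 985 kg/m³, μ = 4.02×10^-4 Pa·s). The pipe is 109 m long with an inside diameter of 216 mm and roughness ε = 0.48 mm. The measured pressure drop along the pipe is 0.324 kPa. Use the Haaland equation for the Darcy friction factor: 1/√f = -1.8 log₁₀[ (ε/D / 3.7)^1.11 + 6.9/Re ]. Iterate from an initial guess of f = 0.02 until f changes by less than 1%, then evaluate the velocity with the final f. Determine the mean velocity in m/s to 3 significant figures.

V ≈ 0.227 m/s

Rearranging Darcy-Weisbach: V = √(2·ΔP·D/(f·L·ρ)). With ε/D = 0.00048/0.216 = 0.00222, iterate starting from f = 0.02:
  f = 0.02 → V = √(2·324·0.216/(0.02·109·985)) = 0.2553 m/s; Re = ρVD/μ = 1.351e+05; f → 0.0252
  f = 0.0252 → V = 0.2274 m/s; Re = 1.204e+05; f → 0.02533
Converged (Δf/f < 1%). With the final f = 0.02533: V = √(2·324·0.216/(0.02533·109·985)) = 0.2269 m/s.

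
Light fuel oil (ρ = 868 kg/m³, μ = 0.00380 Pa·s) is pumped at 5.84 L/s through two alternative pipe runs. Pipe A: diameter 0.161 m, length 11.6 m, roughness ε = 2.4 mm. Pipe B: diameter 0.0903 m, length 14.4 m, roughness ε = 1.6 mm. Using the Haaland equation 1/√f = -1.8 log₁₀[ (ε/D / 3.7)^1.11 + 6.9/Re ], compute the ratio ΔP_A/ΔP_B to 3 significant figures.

Pipe A: V = Q/A = 0.00584/0.02036 = 0.2869 m/s; Re = 1.055e+04; ε/D = 0.0149; Haaland → f = 0.04765; ΔP_A = f(L/D)(ρV²/2) = 122.6 Pa.
Pipe B: V = Q/A = 0.00584/0.006404 = 0.9119 m/s; Re = 1.881e+04; ε/D = 0.0177; Haaland → f = 0.04865; ΔP_B = f(L/D)(ρV²/2) = 2800 Pa.
ΔP_A/ΔP_B = 122.6/2800 = 0.0438.

ΔP_A/ΔP_B ≈ 0.0438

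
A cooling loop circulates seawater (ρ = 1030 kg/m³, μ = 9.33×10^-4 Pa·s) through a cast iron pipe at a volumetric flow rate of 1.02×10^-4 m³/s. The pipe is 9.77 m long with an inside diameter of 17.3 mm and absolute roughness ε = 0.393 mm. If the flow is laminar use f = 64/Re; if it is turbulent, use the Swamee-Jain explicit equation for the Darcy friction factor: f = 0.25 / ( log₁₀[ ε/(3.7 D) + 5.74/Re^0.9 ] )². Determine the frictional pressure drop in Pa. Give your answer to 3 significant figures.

ΔP ≈ 3090 Pa

Cross-sectional area A = πD²/4 = π(0.0173)²/4 = 0.0002351 m²; mean velocity V = Q/A = 0.000102/0.0002351 = 0.4339 m/s.
Reynolds number Re = ρVD/μ = 1030 · 0.4339 · 0.0173 / 0.000933 = 8287.
Re > 4000 → turbulent. Relative roughness ε/D = 0.000393/0.0173 = 0.0227. Swamee-Jain: f = 0.25/(log₁₀[0.0227/3.7 + 5.74/8287^0.9])² = 0.25/(log₁₀[0.00614 + 0.00171])² = 0.25/(-2.105)² = 0.0564.
Darcy-Weisbach: ΔP = f(L/D)(ρV²/2) = 0.0564·(9.77/0.0173)·(1030·0.4339²/2) = 0.0564·564.7·96.97 = 3089 Pa.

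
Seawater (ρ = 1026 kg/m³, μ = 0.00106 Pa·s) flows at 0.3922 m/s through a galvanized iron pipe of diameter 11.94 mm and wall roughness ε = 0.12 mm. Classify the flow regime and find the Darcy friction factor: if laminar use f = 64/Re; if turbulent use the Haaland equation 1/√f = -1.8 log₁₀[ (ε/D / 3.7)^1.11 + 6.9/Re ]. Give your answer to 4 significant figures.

Re = ρVD/μ = 1026·0.3922·0.01194/0.00106 = 4533.
Re > 4000 → turbulent. ε/D = 0.00012/0.01194 = 0.0101; Haaland: 1/√f = -1.8 log₁₀[0.00142 + 0.00152] = 4.557, so f = 0.04816.

f ≈ 0.04816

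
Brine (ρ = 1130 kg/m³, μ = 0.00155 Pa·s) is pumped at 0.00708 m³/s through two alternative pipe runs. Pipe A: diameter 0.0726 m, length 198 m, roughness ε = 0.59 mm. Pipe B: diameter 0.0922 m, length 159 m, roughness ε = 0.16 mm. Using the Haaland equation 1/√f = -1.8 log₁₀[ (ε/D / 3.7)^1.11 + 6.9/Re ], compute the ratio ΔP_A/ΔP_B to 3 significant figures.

Pipe A: V = Q/A = 0.00708/0.00414 = 1.71 m/s; Re = 9.052e+04; ε/D = 0.00813; Haaland → f = 0.03615; ΔP_A = f(L/D)(ρV²/2) = 1.629e+05 Pa.
Pipe B: V = Q/A = 0.00708/0.006677 = 1.06 m/s; Re = 7.128e+04; ε/D = 0.00174; Haaland → f = 0.02484; ΔP_B = f(L/D)(ρV²/2) = 2.722e+04 Pa.
ΔP_A/ΔP_B = 1.629e+05/2.722e+04 = 5.99.

ΔP_A/ΔP_B ≈ 5.99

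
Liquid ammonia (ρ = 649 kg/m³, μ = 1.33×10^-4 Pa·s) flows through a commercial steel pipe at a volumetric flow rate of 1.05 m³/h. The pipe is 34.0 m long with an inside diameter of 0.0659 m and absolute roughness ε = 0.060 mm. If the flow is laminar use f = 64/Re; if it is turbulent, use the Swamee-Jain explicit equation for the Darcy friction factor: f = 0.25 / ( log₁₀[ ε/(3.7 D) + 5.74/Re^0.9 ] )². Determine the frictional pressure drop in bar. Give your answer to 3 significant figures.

Q = 1.05 m³/h = 1.05/3600 = 0.0002917 m³/s.
Cross-sectional area A = πD²/4 = π(0.0659)²/4 = 0.003411 m²; mean velocity V = Q/A = 0.0002917/0.003411 = 0.08551 m/s.
Reynolds number Re = ρVD/μ = 649 · 0.08551 · 0.0659 / 0.000133 = 2.75e+04.
Re > 4000 → turbulent. Relative roughness ε/D = 6e-05/0.0659 = 0.00091. Swamee-Jain: f = 0.25/(log₁₀[0.00091/3.7 + 5.74/2.75e+04^0.9])² = 0.25/(log₁₀[0.000246 + 0.00058])² = 0.25/(-3.083)² = 0.0263.
Darcy-Weisbach: ΔP = f(L/D)(ρV²/2) = 0.0263·(34/0.0659)·(649·0.08551²/2) = 0.0263·515.9·2.373 = 32.2 Pa.
ΔP = 32.2 Pa = 3.22×10^-4 bar.

ΔP ≈ 3.22×10^-4 bar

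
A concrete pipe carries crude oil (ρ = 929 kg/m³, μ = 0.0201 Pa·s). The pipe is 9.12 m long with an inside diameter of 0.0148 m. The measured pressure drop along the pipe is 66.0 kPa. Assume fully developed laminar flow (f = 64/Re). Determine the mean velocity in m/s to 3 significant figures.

For laminar flow, f = 64/Re with Re = ρVD/μ, so Darcy-Weisbach reduces to ΔP = 32μLV/D². Solving for V: V = ΔP·D²/(32μL) = 6.6e+04·(0.0148)²/(32·0.0201·9.12) = 2.464 m/s.
Check: Re = ρVD/μ = 929·2.464·0.0148/0.0201 = 1686 < 2300, so the laminar assumption holds.

V ≈ 2.46 m/s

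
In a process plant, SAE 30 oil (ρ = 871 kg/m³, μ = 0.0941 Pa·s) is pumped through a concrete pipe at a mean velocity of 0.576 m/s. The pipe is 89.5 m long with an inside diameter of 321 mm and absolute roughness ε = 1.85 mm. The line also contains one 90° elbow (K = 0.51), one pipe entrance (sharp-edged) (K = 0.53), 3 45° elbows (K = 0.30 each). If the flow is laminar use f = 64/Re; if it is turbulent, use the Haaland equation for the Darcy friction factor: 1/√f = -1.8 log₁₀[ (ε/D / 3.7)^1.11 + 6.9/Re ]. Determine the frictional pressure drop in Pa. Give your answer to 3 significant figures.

ΔP ≈ 1790 Pa

Reynolds number Re = ρVD/μ = 871 · 0.576 · 0.321 / 0.0941 = 1711.
Re < 2300 → laminar flow, so f = 64/Re = 64/1711 = 0.0374 (the turbulent correlation is not needed).
Total minor-loss coefficient ΣK = 1·0.51 + 1·0.53 + 3·0.3 = 1.94.
ΔP = [f·L/D + ΣK]·(ρV²/2) = [0.0374·89.5/0.321 + 1.94]·(871·0.576²/2) = [10.43 + 1.94]·144.5 = 1787 Pa.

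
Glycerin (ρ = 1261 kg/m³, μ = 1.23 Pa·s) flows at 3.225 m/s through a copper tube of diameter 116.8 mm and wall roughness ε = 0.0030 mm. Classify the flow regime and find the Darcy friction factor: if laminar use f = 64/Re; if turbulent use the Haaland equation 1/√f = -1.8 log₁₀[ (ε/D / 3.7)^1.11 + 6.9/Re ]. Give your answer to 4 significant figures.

Re = ρVD/μ = 1261·3.225·0.1168/1.23 = 386.2.
Re < 2300 → laminar, so f = 64/Re = 0.1657 (roughness is irrelevant in laminar flow).

f ≈ 0.1657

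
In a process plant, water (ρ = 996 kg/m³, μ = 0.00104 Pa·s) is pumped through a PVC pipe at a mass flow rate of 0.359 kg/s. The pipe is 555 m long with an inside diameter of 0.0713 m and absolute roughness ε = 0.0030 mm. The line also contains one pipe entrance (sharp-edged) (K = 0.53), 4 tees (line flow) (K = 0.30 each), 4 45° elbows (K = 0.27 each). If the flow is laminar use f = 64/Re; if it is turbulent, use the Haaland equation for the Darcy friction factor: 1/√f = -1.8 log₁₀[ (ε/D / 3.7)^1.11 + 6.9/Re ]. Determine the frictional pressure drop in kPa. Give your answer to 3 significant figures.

A = πD²/4 = π(0.0713)²/4 = 0.003993 m²; mean velocity V = ṁ/(ρA) = 0.359/(996 · 0.003993) = 0.09027 m/s.
Reynolds number Re = ρVD/μ = 996 · 0.09027 · 0.0713 / 0.00104 = 6164.
Re > 4000 → turbulent. Relative roughness ε/D = 3e-06/0.0713 = 4.21e-05. Haaland: 1/√f = -1.8 log₁₀[(4.21e-05/3.7)^1.11 + 6.9/6164] = -1.8 log₁₀[3.25e-06 + 0.00112] = 5.31, so f = 0.03547.
Total minor-loss coefficient ΣK = 1·0.53 + 4·0.3 + 4·0.27 = 2.81.
ΔP = [f·L/D + ΣK]·(ρV²/2) = [0.03547·555/0.0713 + 2.81]·(996·0.09027²/2) = [276.1 + 2.81]·4.058 = 1132 Pa.
ΔP = 1132 Pa = 1.13 kPa.

ΔP ≈ 1.13 kPa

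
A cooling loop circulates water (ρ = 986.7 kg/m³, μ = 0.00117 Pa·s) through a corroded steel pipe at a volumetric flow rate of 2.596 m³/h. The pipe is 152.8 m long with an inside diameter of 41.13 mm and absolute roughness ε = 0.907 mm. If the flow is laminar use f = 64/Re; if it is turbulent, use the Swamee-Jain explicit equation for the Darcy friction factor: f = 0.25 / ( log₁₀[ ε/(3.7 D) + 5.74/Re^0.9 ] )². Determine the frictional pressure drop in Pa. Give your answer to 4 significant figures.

Q = 2.596 m³/h = 2.596/3600 = 0.0007211 m³/s.
Cross-sectional area A = πD²/4 = π(0.04113)²/4 = 0.001329 m²; mean velocity V = Q/A = 0.0007211/0.001329 = 0.5427 m/s.
Reynolds number Re = ρVD/μ = 986.7 · 0.5427 · 0.04113 / 0.00117 = 1.883e+04.
Re > 4000 → turbulent. Relative roughness ε/D = 0.000907/0.04113 = 0.0221. Swamee-Jain: f = 0.25/(log₁₀[0.0221/3.7 + 5.74/1.883e+04^0.9])² = 0.25/(log₁₀[0.00596 + 0.000816])² = 0.25/(-2.169)² = 0.05314.
Darcy-Weisbach: ΔP = f(L/D)(ρV²/2) = 0.05314·(152.8/0.04113)·(986.7·0.5427²/2) = 0.05314·3715·145.3 = 2.869e+04 Pa.

ΔP ≈ 28690 Pa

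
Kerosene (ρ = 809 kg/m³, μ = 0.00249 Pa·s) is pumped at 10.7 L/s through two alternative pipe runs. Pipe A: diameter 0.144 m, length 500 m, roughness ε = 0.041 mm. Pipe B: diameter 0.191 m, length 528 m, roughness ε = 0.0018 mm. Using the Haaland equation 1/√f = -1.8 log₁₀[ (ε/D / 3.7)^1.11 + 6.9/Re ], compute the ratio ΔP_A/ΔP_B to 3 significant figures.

ΔP_A/ΔP_B ≈ 3.73

Pipe A: V = Q/A = 0.0107/0.01629 = 0.657 m/s; Re = 3.074e+04; ε/D = 0.000285; Haaland → f = 0.02382; ΔP_A = f(L/D)(ρV²/2) = 1.444e+04 Pa.
Pipe B: V = Q/A = 0.0107/0.02865 = 0.3734 m/s; Re = 2.317e+04; ε/D = 9.42e-06; Haaland → f = 0.02484; ΔP_B = f(L/D)(ρV²/2) = 3873 Pa.
ΔP_A/ΔP_B = 1.444e+04/3873 = 3.73.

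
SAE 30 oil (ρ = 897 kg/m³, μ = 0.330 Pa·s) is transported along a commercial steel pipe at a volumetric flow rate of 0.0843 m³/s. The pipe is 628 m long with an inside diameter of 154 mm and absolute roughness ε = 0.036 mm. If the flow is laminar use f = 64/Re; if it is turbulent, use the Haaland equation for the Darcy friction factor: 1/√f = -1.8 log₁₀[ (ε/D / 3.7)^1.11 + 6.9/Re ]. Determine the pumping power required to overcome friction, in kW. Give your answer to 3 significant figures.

P ≈ 107 kW

Cross-sectional area A = πD²/4 = π(0.154)²/4 = 0.01863 m²; mean velocity V = Q/A = 0.0843/0.01863 = 4.526 m/s.
Reynolds number Re = ρVD/μ = 897 · 4.526 · 0.154 / 0.33 = 1895.
Re < 2300 → laminar flow, so f = 64/Re = 64/1895 = 0.03378 (the turbulent correlation is not needed).
Darcy-Weisbach: ΔP = f(L/D)(ρV²/2) = 0.03378·(628/0.154)·(897·4.526²/2) = 0.03378·4078·9187 = 1.266e+06 Pa.
Pumping power P = QΔP = 0.0843·1.266e+06 = 106700 W = 107 kW.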